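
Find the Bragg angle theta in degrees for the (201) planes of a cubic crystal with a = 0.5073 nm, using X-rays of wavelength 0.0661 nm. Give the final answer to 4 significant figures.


d = a / sqrt(h^2+k^2+l^2)
d = 0.5073 / sqrt(5) = 0.226871 nm
lambda = 2*d*sin(theta)  =>  sin(theta) = lambda / (2*d)
sin(theta) = 0.0661 / (2 * 0.226871) = 0.145677
theta = 8.376 deg


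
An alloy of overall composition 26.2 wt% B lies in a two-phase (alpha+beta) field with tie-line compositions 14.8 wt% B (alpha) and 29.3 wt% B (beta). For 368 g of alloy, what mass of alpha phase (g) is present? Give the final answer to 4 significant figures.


f_alpha = (C_beta - C0) / (C_beta - C_alpha)
f_alpha = (29.3 - 26.2) / (29.3 - 14.8) = 0.213793
m_alpha = f_alpha * m_total = 0.213793 * 368 = 78.68 g


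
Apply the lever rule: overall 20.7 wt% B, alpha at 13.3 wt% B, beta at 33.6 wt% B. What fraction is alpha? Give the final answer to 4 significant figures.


f_alpha = (C_beta - C0) / (C_beta - C_alpha)
f_alpha = (33.6 - 20.7) / (33.6 - 13.3)
f_alpha = 0.6355


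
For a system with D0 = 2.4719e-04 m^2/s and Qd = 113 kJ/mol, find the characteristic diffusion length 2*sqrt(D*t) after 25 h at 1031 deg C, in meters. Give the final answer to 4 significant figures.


Step 1: D = D0 * exp(-Qd/(R*T))
T = 1304.15 K
D = 2.4719e-04 * exp(-113e3 / (8.314 * 1304.15)) = 7.36072e-09 m^2/s
Step 2: L = 2*sqrt(D*t)
t = 25 h = 90000 s
L = 2*sqrt(7.36072e-09 * 90000) = 0.05148 m


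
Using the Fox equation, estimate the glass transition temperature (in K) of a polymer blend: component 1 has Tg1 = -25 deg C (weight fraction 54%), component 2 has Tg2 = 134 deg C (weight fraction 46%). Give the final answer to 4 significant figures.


1/Tg = w1/Tg1 + w2/Tg2 (in Kelvin)
Tg1 = 248.15 K, Tg2 = 407.15 K
1/Tg = 0.54/248.15 + 0.46/407.15
Tg = 302.5 K


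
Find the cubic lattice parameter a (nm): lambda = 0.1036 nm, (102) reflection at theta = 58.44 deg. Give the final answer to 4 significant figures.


d = lambda / (2*sin(theta))
d = 0.1036 / (2*sin(58.44 deg))
d = 0.0607915 nm
a = d * sqrt(h^2+k^2+l^2) = 0.0607915 * sqrt(5)
a = 0.1359 nm


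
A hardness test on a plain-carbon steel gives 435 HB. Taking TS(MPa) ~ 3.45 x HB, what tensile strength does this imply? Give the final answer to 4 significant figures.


TS (MPa) = 3.45 * HB
TS = 3.45 * 435
TS = 1501 MPa


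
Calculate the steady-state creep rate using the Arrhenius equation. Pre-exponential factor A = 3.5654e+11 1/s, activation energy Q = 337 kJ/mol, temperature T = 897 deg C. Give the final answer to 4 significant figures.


rate = A * exp(-Q / (R*T))
T = 897 + 273.15 = 1170.15 K
rate = 3.5654e+11 * exp(-337e3 / (8.314 * 1170.15))
rate = 3.222e-04 1/s


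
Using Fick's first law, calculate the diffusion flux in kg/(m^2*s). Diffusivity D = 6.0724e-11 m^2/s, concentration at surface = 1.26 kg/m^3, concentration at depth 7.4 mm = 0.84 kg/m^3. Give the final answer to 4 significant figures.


J = -D * (dC/dx) = D * (C1 - C2) / dx
J = 6.0724e-11 * (1.26 - 0.84) / 7.4e-03
J = 3.446e-09 kg/(m^2*s)


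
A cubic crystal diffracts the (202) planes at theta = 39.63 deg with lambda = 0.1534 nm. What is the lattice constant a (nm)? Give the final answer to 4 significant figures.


d = lambda / (2*sin(theta))
d = 0.1534 / (2*sin(39.63 deg))
d = 0.120252 nm
a = d * sqrt(h^2+k^2+l^2) = 0.120252 * sqrt(8)
a = 0.3401 nm


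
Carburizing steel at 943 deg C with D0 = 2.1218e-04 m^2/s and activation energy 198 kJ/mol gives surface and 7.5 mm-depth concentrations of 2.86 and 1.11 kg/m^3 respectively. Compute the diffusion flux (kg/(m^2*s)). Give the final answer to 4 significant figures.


Step 1: D = D0 * exp(-Qd/(R*T))
T = 943 + 273.15 = 1216.15 K
D = 2.1218e-04 * exp(-198e3 / (8.314 * 1216.15)) = 6.63949e-13 m^2/s
Step 2: J = D * (C1 - C2) / dx
J = 6.63949e-13 * (2.86 - 1.11) / 7.5e-03
J = 1.549e-10 kg/(m^2*s)


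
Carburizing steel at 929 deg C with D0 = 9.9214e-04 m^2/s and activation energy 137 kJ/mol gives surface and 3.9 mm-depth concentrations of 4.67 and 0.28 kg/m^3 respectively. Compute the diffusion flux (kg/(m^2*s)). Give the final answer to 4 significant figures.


Step 1: D = D0 * exp(-Qd/(R*T))
T = 929 + 273.15 = 1202.15 K
D = 9.9214e-04 * exp(-137e3 / (8.314 * 1202.15)) = 1.10553e-09 m^2/s
Step 2: J = D * (C1 - C2) / dx
J = 1.10553e-09 * (4.67 - 0.28) / 3.9e-03
J = 1.244e-06 kg/(m^2*s)


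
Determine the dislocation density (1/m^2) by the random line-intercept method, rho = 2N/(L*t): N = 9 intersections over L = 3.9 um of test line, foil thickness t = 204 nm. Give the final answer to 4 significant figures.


rho = 2N / (L * t)
L = 3.9 um = 3.9e-06 m, t = 204 nm = 2.04e-07 m
rho = 2 * 9 / (3.9e-06 * 2.04e-07)
rho = 2.262e+13 1/m^2


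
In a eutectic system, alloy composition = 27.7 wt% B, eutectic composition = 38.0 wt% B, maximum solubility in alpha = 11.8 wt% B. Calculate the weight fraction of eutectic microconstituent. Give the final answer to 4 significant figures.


f_primary = (C_e - C0) / (C_e - C_alpha_max)
f_primary = (38.0 - 27.7) / (38.0 - 11.8)
f_primary = 0.39313
f_eutectic = 1 - 0.39313 = 0.6069


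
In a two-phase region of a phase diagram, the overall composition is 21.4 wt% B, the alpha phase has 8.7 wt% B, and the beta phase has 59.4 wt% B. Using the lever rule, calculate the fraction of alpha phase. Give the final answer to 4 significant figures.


f_alpha = (C_beta - C0) / (C_beta - C_alpha)
f_alpha = (59.4 - 21.4) / (59.4 - 8.7)
f_alpha = 0.7495


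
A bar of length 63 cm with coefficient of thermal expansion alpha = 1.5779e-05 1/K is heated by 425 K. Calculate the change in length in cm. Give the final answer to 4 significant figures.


dL = L0 * alpha * dT
dL = 63 * 1.5779e-05 * 425
dL = 0.4225 cm


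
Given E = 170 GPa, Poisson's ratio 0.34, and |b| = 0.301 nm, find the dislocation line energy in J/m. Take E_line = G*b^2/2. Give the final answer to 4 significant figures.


Step 1: G = E / (2*(1+nu))
G = 170 / (2*(1+0.34)) = 63.4328 GPa = 6.34328e+10 Pa
Step 2: E_line = G*b^2/2
b = 0.301 nm = 3.01e-10 m
E_line = 0.5 * 6.34328e+10 * (3.01e-10)^2 = 2.874e-09 J/m


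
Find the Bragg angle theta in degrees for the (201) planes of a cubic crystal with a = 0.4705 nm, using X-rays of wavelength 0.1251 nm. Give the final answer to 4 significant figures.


d = a / sqrt(h^2+k^2+l^2)
d = 0.4705 / sqrt(5) = 0.210414 nm
lambda = 2*d*sin(theta)  =>  sin(theta) = lambda / (2*d)
sin(theta) = 0.1251 / (2 * 0.210414) = 0.297271
theta = 17.29 deg


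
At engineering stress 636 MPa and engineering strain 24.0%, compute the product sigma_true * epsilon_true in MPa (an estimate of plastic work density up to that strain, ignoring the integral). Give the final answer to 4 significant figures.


sigma_true = sigma_eng * (1 + epsilon_eng)
sigma_true = 636 * (1 + 0.24) = 788.64 MPa
epsilon_true = ln(1 + epsilon_eng)
epsilon_true = ln(1 + 0.24) = 0.215111
sigma_true * epsilon_true = 788.64 * 0.215111 = 169.6 MPa


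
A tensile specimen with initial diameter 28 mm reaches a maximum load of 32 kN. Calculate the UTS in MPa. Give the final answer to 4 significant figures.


A0 = pi*(d/2)^2 = pi*(28/2)^2 = 615.752 mm^2
UTS = F_max / A0 = 32*1000 / 615.752
UTS = 51.97 MPa


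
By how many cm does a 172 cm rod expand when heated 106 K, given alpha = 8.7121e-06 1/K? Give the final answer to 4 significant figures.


dL = L0 * alpha * dT
dL = 172 * 8.7121e-06 * 106
dL = 0.1588 cm


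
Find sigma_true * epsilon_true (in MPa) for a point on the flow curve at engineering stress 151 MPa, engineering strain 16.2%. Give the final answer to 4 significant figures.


sigma_true = sigma_eng * (1 + epsilon_eng)
sigma_true = 151 * (1 + 0.162) = 175.462 MPa
epsilon_true = ln(1 + epsilon_eng)
epsilon_true = ln(1 + 0.162) = 0.150143
sigma_true * epsilon_true = 175.462 * 0.150143 = 26.34 MPa


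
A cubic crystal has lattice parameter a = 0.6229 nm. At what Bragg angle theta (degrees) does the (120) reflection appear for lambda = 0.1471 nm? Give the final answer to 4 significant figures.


d = a / sqrt(h^2+k^2+l^2)
d = 0.6229 / sqrt(5) = 0.278569 nm
lambda = 2*d*sin(theta)  =>  sin(theta) = lambda / (2*d)
sin(theta) = 0.1471 / (2 * 0.278569) = 0.264028
theta = 15.31 deg


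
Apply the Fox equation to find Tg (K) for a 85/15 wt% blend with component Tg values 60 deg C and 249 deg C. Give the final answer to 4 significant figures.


1/Tg = w1/Tg1 + w2/Tg2 (in Kelvin)
Tg1 = 333.15 K, Tg2 = 522.15 K
1/Tg = 0.85/333.15 + 0.15/522.15
Tg = 352.3 K


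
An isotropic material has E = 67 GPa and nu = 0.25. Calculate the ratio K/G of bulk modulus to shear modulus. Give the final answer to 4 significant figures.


G = E / (2*(1+nu))
G = 67 / (2*(1+0.25)) = 26.8 GPa
K = E / (3*(1-2*nu))
K = 67 / (3*(1-2*0.25)) = 44.6667 GPa
K/G = 44.6667 / 26.8 = 1.667


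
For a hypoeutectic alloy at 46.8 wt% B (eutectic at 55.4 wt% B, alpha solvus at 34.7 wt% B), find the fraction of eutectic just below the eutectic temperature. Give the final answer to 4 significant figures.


f_primary = (C_e - C0) / (C_e - C_alpha_max)
f_primary = (55.4 - 46.8) / (55.4 - 34.7)
f_primary = 0.415459
f_eutectic = 1 - 0.415459 = 0.5845


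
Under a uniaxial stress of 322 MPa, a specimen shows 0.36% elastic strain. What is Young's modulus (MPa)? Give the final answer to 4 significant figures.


E = sigma / epsilon
epsilon = 0.36% = 3.6e-03
E = 322 / 3.6e-03
E = 89440 MPa


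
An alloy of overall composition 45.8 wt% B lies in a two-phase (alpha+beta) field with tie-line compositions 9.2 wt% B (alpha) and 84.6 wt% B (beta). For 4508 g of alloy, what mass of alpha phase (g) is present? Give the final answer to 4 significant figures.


f_alpha = (C_beta - C0) / (C_beta - C_alpha)
f_alpha = (84.6 - 45.8) / (84.6 - 9.2) = 0.514589
m_alpha = f_alpha * m_total = 0.514589 * 4508 = 2320 g


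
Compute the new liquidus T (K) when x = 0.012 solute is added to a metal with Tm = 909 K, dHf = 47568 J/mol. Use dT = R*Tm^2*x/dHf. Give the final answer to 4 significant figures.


dT = R*Tm^2*x / dHf
dT = 8.314 * 909^2 * 0.012 / 47568
dT = 1.73302 K
T_new = 909 - 1.73302 = 907.3 K


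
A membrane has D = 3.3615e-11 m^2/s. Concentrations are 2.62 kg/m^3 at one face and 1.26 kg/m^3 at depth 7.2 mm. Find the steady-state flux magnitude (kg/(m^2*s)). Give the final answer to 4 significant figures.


J = -D * (dC/dx) = D * (C1 - C2) / dx
J = 3.3615e-11 * (2.62 - 1.26) / 7.2e-03
J = 6.35e-09 kg/(m^2*s)


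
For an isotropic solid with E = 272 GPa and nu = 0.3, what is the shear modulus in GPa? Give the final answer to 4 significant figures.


G = E / (2*(1+nu))
G = 272 / (2*(1+0.3))
G = 104.6 GPa


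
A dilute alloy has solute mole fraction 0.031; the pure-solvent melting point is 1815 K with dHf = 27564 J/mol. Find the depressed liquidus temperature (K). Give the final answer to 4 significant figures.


dT = R*Tm^2*x / dHf
dT = 8.314 * 1815^2 * 0.031 / 27564
dT = 30.8023 K
T_new = 1815 - 30.8023 = 1784 K


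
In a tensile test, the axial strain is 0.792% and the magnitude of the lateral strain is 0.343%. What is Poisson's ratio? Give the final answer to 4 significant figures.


nu = -epsilon_lat / epsilon_axial
Lateral strain is contraction (negative), so using magnitudes:
nu = 0.343 / 0.792
nu = 0.4331


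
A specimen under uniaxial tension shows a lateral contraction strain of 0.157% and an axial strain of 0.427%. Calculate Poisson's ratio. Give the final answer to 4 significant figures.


nu = -epsilon_lat / epsilon_axial
Lateral strain is contraction (negative), so using magnitudes:
nu = 0.157 / 0.427
nu = 0.3677


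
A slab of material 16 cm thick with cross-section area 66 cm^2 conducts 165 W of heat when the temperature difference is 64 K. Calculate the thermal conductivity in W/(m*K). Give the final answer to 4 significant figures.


k = Q*L / (A*dT)
L = 0.16 m, A = 6.6e-03 m^2
k = 165 * 0.16 / (6.6e-03 * 64)
k = 62.5 W/(m*K)


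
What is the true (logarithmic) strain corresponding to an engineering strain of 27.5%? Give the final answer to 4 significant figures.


epsilon_true = ln(1 + epsilon_eng)
epsilon_true = ln(1 + 0.275)
epsilon_true = 0.2429


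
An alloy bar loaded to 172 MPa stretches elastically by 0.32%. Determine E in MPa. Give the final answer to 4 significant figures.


E = sigma / epsilon
epsilon = 0.32% = 3.2e-03
E = 172 / 3.2e-03
E = 53750 MPa


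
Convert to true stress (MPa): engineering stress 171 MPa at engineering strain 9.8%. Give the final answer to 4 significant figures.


sigma_true = sigma_eng * (1 + epsilon_eng)
sigma_true = 171 * (1 + 0.098)
sigma_true = 187.8 MPa


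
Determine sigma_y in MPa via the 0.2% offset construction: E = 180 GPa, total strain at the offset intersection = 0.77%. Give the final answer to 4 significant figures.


Offset strain = 0.002
Elastic strain at yield = total_strain - offset = 7.7e-03 - 0.002 = 5.7e-03
sigma_y = E * elastic_strain = 180000 * 5.7e-03
sigma_y = 1026 MPa


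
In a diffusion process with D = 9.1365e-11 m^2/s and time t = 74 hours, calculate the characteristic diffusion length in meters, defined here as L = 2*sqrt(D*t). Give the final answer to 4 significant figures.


t = 74 hr = 266400 s
Diffusion length = 2*sqrt(D*t)
= 2*sqrt(9.1365e-11 * 266400)
= 9.867e-03 m


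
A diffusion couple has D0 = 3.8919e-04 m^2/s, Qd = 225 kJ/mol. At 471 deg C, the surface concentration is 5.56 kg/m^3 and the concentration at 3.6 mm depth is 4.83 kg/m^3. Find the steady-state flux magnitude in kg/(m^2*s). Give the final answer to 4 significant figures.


Step 1: D = D0 * exp(-Qd/(R*T))
T = 471 + 273.15 = 744.15 K
D = 3.8919e-04 * exp(-225e3 / (8.314 * 744.15)) = 6.25186e-20 m^2/s
Step 2: J = D * (C1 - C2) / dx
J = 6.25186e-20 * (5.56 - 4.83) / 3.6e-03
J = 1.268e-17 kg/(m^2*s)


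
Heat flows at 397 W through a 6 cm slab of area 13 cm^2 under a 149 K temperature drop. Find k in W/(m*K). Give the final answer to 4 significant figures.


k = Q*L / (A*dT)
L = 0.06 m, A = 1.3e-03 m^2
k = 397 * 0.06 / (1.3e-03 * 149)
k = 123 W/(m*K)


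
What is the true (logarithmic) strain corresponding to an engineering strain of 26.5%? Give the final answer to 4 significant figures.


epsilon_true = ln(1 + epsilon_eng)
epsilon_true = ln(1 + 0.265)
epsilon_true = 0.2351


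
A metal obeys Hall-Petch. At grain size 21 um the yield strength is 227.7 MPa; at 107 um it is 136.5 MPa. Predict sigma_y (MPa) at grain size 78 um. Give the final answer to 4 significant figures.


sigma_y = sigma0 + k / sqrt(d)
1/sqrt(d1) = 1/sqrt(2.1e-05) = 218.218;  1/sqrt(d2) = 96.6736
k = (sigma1 - sigma2) / (1/sqrt(d1) - 1/sqrt(d2)) = (227.7 - 136.5) / (218.218 - 96.6736) = 0.750344 MPa*m^0.5
sigma0 = sigma1 - k/sqrt(d1) = 227.7 - 0.750344*218.218 = 63.9615 MPa
sigma_y(d3) = 63.9615 + 0.750344 / sqrt(7.8e-05) = 148.9 MPa


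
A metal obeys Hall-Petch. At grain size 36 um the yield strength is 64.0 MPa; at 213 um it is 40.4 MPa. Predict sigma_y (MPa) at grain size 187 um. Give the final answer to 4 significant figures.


sigma_y = sigma0 + k / sqrt(d)
1/sqrt(d1) = 1/sqrt(3.6e-05) = 166.667;  1/sqrt(d2) = 68.5189
k = (sigma1 - sigma2) / (1/sqrt(d1) - 1/sqrt(d2)) = (64.0 - 40.4) / (166.667 - 68.5189) = 0.240454 MPa*m^0.5
sigma0 = sigma1 - k/sqrt(d1) = 64.0 - 0.240454*166.667 = 23.9244 MPa
sigma_y(d3) = 23.9244 + 0.240454 / sqrt(1.87e-04) = 41.51 MPa


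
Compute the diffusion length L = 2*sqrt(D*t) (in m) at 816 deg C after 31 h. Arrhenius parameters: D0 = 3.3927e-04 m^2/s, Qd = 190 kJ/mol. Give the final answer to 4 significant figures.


Step 1: D = D0 * exp(-Qd/(R*T))
T = 1089.15 K
D = 3.3927e-04 * exp(-190e3 / (8.314 * 1089.15)) = 2.61812e-13 m^2/s
Step 2: L = 2*sqrt(D*t)
t = 31 h = 111600 s
L = 2*sqrt(2.61812e-13 * 111600) = 3.419e-04 m


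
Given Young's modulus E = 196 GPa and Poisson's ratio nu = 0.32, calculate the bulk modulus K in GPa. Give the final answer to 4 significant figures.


K = E / (3*(1-2*nu))
K = 196 / (3*(1-2*0.32))
K = 181.5 GPa


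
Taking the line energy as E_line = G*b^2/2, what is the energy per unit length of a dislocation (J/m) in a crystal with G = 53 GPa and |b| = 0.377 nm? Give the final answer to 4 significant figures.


E = G*b^2/2
b = 0.377 nm = 3.77e-10 m
G = 53 GPa = 5.3e+10 Pa
E = 0.5 * 5.3e+10 * (3.77e-10)^2
E = 3.766e-09 J/m


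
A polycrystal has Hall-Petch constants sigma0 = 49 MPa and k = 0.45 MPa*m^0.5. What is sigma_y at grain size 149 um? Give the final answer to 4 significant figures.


sigma_y = sigma0 + k / sqrt(d)
d = 149 um = 1.49e-04 m
sigma_y = 49 + 0.45 / sqrt(1.49e-04)
sigma_y = 85.87 MPa


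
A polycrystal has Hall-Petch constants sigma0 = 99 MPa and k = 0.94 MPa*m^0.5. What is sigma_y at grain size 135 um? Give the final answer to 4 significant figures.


sigma_y = sigma0 + k / sqrt(d)
d = 135 um = 1.35e-04 m
sigma_y = 99 + 0.94 / sqrt(1.35e-04)
sigma_y = 179.9 MPa


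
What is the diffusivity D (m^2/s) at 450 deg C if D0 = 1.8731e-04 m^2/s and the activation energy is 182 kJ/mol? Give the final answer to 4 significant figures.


D = D0 * exp(-Qd / (R*T))
T = 723.15 K
D = 1.8731e-04 * exp(-182e3 / (8.314 * 723.15))
D = 1.336e-17 m^2/s


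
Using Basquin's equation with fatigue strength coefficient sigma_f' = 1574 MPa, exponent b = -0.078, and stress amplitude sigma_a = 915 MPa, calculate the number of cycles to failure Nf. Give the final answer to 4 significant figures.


sigma_a = sigma_f' * (2*Nf)^b
2*Nf = (sigma_a / sigma_f')^(1/b)
2*Nf = (915 / 1574)^(1/-0.078)
2*Nf = 1047.86
Nf = 523.9 cycles


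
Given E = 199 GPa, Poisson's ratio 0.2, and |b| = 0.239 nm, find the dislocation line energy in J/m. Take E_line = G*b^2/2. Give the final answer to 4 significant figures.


Step 1: G = E / (2*(1+nu))
G = 199 / (2*(1+0.2)) = 82.9167 GPa = 8.29167e+10 Pa
Step 2: E_line = G*b^2/2
b = 0.239 nm = 2.39e-10 m
E_line = 0.5 * 8.29167e+10 * (2.39e-10)^2 = 2.368e-09 J/m


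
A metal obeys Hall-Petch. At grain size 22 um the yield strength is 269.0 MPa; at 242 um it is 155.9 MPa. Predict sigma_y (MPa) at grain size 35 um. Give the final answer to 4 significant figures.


sigma_y = sigma0 + k / sqrt(d)
1/sqrt(d1) = 1/sqrt(2.2e-05) = 213.201;  1/sqrt(d2) = 64.2824
k = (sigma1 - sigma2) / (1/sqrt(d1) - 1/sqrt(d2)) = (269.0 - 155.9) / (213.201 - 64.2824) = 0.759477 MPa*m^0.5
sigma0 = sigma1 - k/sqrt(d1) = 269.0 - 0.759477*213.201 = 107.079 MPa
sigma_y(d3) = 107.079 + 0.759477 / sqrt(3.5e-05) = 235.5 MPa


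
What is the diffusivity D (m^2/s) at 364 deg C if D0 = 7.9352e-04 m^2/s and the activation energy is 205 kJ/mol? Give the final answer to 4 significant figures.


D = D0 * exp(-Qd / (R*T))
T = 637.15 K
D = 7.9352e-04 * exp(-205e3 / (8.314 * 637.15))
D = 1.238e-20 m^2/s


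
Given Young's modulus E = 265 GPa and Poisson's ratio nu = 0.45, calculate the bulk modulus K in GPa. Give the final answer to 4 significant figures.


K = E / (3*(1-2*nu))
K = 265 / (3*(1-2*0.45))
K = 883.3 GPa


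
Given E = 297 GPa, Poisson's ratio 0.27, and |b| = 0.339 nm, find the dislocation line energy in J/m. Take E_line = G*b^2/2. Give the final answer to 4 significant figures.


Step 1: G = E / (2*(1+nu))
G = 297 / (2*(1+0.27)) = 116.929 GPa = 1.16929e+11 Pa
Step 2: E_line = G*b^2/2
b = 0.339 nm = 3.39e-10 m
E_line = 0.5 * 1.16929e+11 * (3.39e-10)^2 = 6.719e-09 J/m


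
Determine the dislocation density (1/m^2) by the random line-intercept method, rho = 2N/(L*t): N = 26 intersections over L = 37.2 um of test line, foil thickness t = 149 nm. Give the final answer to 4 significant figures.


rho = 2N / (L * t)
L = 37.2 um = 3.72e-05 m, t = 149 nm = 1.49e-07 m
rho = 2 * 26 / (3.72e-05 * 1.49e-07)
rho = 9.382e+12 1/m^2


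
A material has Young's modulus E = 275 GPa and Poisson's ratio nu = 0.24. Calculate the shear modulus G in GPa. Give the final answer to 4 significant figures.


G = E / (2*(1+nu))
G = 275 / (2*(1+0.24))
G = 110.9 GPa


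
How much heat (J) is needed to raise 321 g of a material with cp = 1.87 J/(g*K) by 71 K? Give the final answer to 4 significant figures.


Q = m * cp * dT
Q = 321 * 1.87 * 71
Q = 42620 J


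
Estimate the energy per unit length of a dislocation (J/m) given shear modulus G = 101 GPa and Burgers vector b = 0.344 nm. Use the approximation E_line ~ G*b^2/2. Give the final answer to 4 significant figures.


E = G*b^2/2
b = 0.344 nm = 3.44e-10 m
G = 101 GPa = 1.01e+11 Pa
E = 0.5 * 1.01e+11 * (3.44e-10)^2
E = 5.976e-09 J/m


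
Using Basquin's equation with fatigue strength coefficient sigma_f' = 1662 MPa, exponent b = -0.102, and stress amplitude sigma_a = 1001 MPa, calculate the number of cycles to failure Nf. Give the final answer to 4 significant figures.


sigma_a = sigma_f' * (2*Nf)^b
2*Nf = (sigma_a / sigma_f')^(1/b)
2*Nf = (1001 / 1662)^(1/-0.102)
2*Nf = 144.143
Nf = 72.07 cycles


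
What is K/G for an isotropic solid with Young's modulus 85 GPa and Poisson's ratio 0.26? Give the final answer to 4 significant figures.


G = E / (2*(1+nu))
G = 85 / (2*(1+0.26)) = 33.7302 GPa
K = E / (3*(1-2*nu))
K = 85 / (3*(1-2*0.26)) = 59.0278 GPa
K/G = 59.0278 / 33.7302 = 1.75


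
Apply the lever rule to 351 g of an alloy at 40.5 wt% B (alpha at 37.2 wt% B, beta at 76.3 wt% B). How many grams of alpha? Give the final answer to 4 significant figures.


f_alpha = (C_beta - C0) / (C_beta - C_alpha)
f_alpha = (76.3 - 40.5) / (76.3 - 37.2) = 0.915601
m_alpha = f_alpha * m_total = 0.915601 * 351 = 321.4 g


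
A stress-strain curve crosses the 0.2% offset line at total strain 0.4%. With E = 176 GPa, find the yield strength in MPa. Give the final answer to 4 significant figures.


Offset strain = 0.002
Elastic strain at yield = total_strain - offset = 4e-03 - 0.002 = 2e-03
sigma_y = E * elastic_strain = 176000 * 2e-03
sigma_y = 352 MPa


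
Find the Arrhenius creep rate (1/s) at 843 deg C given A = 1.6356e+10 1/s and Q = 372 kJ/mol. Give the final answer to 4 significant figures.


rate = A * exp(-Q / (R*T))
T = 843 + 273.15 = 1116.15 K
rate = 1.6356e+10 * exp(-372e3 / (8.314 * 1116.15))
rate = 6.366e-08 1/s


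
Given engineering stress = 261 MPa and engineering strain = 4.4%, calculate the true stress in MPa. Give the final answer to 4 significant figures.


sigma_true = sigma_eng * (1 + epsilon_eng)
sigma_true = 261 * (1 + 0.044)
sigma_true = 272.5 MPa


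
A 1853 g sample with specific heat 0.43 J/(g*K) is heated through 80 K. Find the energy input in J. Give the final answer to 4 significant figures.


Q = m * cp * dT
Q = 1853 * 0.43 * 80
Q = 63740 J


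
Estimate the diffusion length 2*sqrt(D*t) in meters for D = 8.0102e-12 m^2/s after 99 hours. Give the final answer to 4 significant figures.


t = 99 hr = 356400 s
Diffusion length = 2*sqrt(D*t)
= 2*sqrt(8.0102e-12 * 356400)
= 3.379e-03 m


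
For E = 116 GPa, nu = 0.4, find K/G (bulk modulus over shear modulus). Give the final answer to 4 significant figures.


G = E / (2*(1+nu))
G = 116 / (2*(1+0.4)) = 41.4286 GPa
K = E / (3*(1-2*nu))
K = 116 / (3*(1-2*0.4)) = 193.333 GPa
K/G = 193.333 / 41.4286 = 4.667


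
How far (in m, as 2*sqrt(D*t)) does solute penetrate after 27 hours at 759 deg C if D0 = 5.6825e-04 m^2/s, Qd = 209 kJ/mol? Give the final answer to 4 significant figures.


Step 1: D = D0 * exp(-Qd/(R*T))
T = 1032.15 K
D = 5.6825e-04 * exp(-209e3 / (8.314 * 1032.15)) = 1.50372e-14 m^2/s
Step 2: L = 2*sqrt(D*t)
t = 27 h = 97200 s
L = 2*sqrt(1.50372e-14 * 97200) = 7.646e-05 m


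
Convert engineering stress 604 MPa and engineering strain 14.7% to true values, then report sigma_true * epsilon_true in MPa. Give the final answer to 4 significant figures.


sigma_true = sigma_eng * (1 + epsilon_eng)
sigma_true = 604 * (1 + 0.147) = 692.788 MPa
epsilon_true = ln(1 + epsilon_eng)
epsilon_true = ln(1 + 0.147) = 0.13715
sigma_true * epsilon_true = 692.788 * 0.13715 = 95.02 MPa


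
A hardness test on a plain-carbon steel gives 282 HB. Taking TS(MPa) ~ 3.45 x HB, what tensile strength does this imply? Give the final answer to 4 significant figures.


TS (MPa) = 3.45 * HB
TS = 3.45 * 282
TS = 972.9 MPa


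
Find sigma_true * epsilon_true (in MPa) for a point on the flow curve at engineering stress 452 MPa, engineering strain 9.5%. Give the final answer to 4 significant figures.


sigma_true = sigma_eng * (1 + epsilon_eng)
sigma_true = 452 * (1 + 0.095) = 494.94 MPa
epsilon_true = ln(1 + epsilon_eng)
epsilon_true = ln(1 + 0.095) = 0.0907544
sigma_true * epsilon_true = 494.94 * 0.0907544 = 44.92 MPa


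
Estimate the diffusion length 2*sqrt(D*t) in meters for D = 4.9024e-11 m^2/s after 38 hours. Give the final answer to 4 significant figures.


t = 38 hr = 136800 s
Diffusion length = 2*sqrt(D*t)
= 2*sqrt(4.9024e-11 * 136800)
= 5.179e-03 m


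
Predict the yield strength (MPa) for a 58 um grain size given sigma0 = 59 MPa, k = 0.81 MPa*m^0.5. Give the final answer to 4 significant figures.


sigma_y = sigma0 + k / sqrt(d)
d = 58 um = 5.8e-05 m
sigma_y = 59 + 0.81 / sqrt(5.8e-05)
sigma_y = 165.4 MPa


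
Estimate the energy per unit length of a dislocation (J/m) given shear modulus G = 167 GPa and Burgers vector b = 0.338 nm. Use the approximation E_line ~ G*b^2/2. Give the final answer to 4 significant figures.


E = G*b^2/2
b = 0.338 nm = 3.38e-10 m
G = 167 GPa = 1.67e+11 Pa
E = 0.5 * 1.67e+11 * (3.38e-10)^2
E = 9.539e-09 J/m


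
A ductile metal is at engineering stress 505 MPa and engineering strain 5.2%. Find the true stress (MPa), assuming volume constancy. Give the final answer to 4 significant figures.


sigma_true = sigma_eng * (1 + epsilon_eng)
sigma_true = 505 * (1 + 0.052)
sigma_true = 531.3 MPa


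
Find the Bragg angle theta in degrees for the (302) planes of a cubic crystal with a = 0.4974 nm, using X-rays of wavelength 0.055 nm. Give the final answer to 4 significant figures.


d = a / sqrt(h^2+k^2+l^2)
d = 0.4974 / sqrt(13) = 0.137954 nm
lambda = 2*d*sin(theta)  =>  sin(theta) = lambda / (2*d)
sin(theta) = 0.055 / (2 * 0.137954) = 0.199342
theta = 11.5 deg


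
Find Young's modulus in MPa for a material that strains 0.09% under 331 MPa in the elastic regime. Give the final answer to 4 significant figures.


E = sigma / epsilon
epsilon = 0.09% = 9e-04
E = 331 / 9e-04
E = 367800 MPa


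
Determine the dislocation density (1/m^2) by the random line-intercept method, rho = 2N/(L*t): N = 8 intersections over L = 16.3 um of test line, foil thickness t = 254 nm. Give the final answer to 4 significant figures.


rho = 2N / (L * t)
L = 16.3 um = 1.63e-05 m, t = 254 nm = 2.54e-07 m
rho = 2 * 8 / (1.63e-05 * 2.54e-07)
rho = 3.865e+12 1/m^2


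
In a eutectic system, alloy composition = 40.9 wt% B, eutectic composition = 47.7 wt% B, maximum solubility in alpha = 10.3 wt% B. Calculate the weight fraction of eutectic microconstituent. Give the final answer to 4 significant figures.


f_primary = (C_e - C0) / (C_e - C_alpha_max)
f_primary = (47.7 - 40.9) / (47.7 - 10.3)
f_primary = 0.181818
f_eutectic = 1 - 0.181818 = 0.8182


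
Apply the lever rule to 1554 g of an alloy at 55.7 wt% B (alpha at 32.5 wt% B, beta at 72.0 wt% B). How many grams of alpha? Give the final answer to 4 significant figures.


f_alpha = (C_beta - C0) / (C_beta - C_alpha)
f_alpha = (72.0 - 55.7) / (72.0 - 32.5) = 0.412658
m_alpha = f_alpha * m_total = 0.412658 * 1554 = 641.3 g


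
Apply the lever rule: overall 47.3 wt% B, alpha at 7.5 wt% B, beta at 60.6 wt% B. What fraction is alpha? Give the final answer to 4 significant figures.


f_alpha = (C_beta - C0) / (C_beta - C_alpha)
f_alpha = (60.6 - 47.3) / (60.6 - 7.5)
f_alpha = 0.2505


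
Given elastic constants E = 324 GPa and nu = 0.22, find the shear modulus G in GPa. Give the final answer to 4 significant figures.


G = E / (2*(1+nu))
G = 324 / (2*(1+0.22))
G = 132.8 GPa


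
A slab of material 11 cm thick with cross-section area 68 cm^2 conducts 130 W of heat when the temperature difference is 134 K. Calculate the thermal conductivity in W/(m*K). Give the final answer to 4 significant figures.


k = Q*L / (A*dT)
L = 0.11 m, A = 6.8e-03 m^2
k = 130 * 0.11 / (6.8e-03 * 134)
k = 15.69 W/(m*K)


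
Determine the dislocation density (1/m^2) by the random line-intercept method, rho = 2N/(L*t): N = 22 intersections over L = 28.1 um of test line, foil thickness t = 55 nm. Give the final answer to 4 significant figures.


rho = 2N / (L * t)
L = 28.1 um = 2.81e-05 m, t = 55 nm = 5.5e-08 m
rho = 2 * 22 / (2.81e-05 * 5.5e-08)
rho = 2.847e+13 1/m^2


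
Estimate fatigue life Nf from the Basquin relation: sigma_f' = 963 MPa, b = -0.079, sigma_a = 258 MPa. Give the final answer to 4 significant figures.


sigma_a = sigma_f' * (2*Nf)^b
2*Nf = (sigma_a / sigma_f')^(1/b)
2*Nf = (258 / 963)^(1/-0.079)
2*Nf = 1.74016e+07
Nf = 8.701e+06 cycles


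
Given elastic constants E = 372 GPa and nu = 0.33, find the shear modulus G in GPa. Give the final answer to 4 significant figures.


G = E / (2*(1+nu))
G = 372 / (2*(1+0.33))
G = 139.8 GPa


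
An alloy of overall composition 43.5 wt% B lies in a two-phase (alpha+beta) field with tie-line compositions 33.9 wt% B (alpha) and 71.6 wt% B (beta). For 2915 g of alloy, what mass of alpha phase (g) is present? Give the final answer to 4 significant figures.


f_alpha = (C_beta - C0) / (C_beta - C_alpha)
f_alpha = (71.6 - 43.5) / (71.6 - 33.9) = 0.745358
m_alpha = f_alpha * m_total = 0.745358 * 2915 = 2173 g


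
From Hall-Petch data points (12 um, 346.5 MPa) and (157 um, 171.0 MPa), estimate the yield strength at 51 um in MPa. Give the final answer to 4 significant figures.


sigma_y = sigma0 + k / sqrt(d)
1/sqrt(d1) = 1/sqrt(1.2e-05) = 288.675;  1/sqrt(d2) = 79.8087
k = (sigma1 - sigma2) / (1/sqrt(d1) - 1/sqrt(d2)) = (346.5 - 171.0) / (288.675 - 79.8087) = 0.84025 MPa*m^0.5
sigma0 = sigma1 - k/sqrt(d1) = 346.5 - 0.84025*288.675 = 103.941 MPa
sigma_y(d3) = 103.941 + 0.84025 / sqrt(5.1e-05) = 221.6 MPa


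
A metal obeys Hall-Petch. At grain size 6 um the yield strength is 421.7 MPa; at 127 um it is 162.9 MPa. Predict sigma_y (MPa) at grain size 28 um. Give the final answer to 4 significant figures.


sigma_y = sigma0 + k / sqrt(d)
1/sqrt(d1) = 1/sqrt(6e-06) = 408.248;  1/sqrt(d2) = 88.7357
k = (sigma1 - sigma2) / (1/sqrt(d1) - 1/sqrt(d2)) = (421.7 - 162.9) / (408.248 - 88.7357) = 0.809984 MPa*m^0.5
sigma0 = sigma1 - k/sqrt(d1) = 421.7 - 0.809984*408.248 = 91.0256 MPa
sigma_y(d3) = 91.0256 + 0.809984 / sqrt(2.8e-05) = 244.1 MPa


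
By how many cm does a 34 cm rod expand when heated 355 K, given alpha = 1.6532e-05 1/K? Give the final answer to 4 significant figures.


dL = L0 * alpha * dT
dL = 34 * 1.6532e-05 * 355
dL = 0.1995 cm


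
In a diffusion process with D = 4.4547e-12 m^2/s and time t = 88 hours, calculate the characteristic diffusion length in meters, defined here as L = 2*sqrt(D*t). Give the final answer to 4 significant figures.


t = 88 hr = 316800 s
Diffusion length = 2*sqrt(D*t)
= 2*sqrt(4.4547e-12 * 316800)
= 2.376e-03 m


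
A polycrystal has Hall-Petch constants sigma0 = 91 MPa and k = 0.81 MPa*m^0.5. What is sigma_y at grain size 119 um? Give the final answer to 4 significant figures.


sigma_y = sigma0 + k / sqrt(d)
d = 119 um = 1.19e-04 m
sigma_y = 91 + 0.81 / sqrt(1.19e-04)
sigma_y = 165.3 MPa


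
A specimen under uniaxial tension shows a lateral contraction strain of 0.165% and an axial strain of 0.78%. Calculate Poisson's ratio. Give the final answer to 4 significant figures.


nu = -epsilon_lat / epsilon_axial
Lateral strain is contraction (negative), so using magnitudes:
nu = 0.165 / 0.78
nu = 0.2115


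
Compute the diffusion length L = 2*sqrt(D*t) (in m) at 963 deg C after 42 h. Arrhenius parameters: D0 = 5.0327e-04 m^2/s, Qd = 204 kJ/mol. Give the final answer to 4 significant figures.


Step 1: D = D0 * exp(-Qd/(R*T))
T = 1236.15 K
D = 5.0327e-04 * exp(-204e3 / (8.314 * 1236.15)) = 1.20583e-12 m^2/s
Step 2: L = 2*sqrt(D*t)
t = 42 h = 151200 s
L = 2*sqrt(1.20583e-12 * 151200) = 8.54e-04 m


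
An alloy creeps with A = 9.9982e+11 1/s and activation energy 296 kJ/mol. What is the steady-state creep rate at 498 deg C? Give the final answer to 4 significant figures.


rate = A * exp(-Q / (R*T))
T = 498 + 273.15 = 771.15 K
rate = 9.9982e+11 * exp(-296e3 / (8.314 * 771.15))
rate = 8.899e-09 1/s


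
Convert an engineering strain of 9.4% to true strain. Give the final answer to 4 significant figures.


epsilon_true = ln(1 + epsilon_eng)
epsilon_true = ln(1 + 0.094)
epsilon_true = 0.08984


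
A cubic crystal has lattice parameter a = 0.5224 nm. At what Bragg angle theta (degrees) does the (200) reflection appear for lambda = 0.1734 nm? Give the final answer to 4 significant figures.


d = a / sqrt(h^2+k^2+l^2)
d = 0.5224 / sqrt(4) = 0.2612 nm
lambda = 2*d*sin(theta)  =>  sin(theta) = lambda / (2*d)
sin(theta) = 0.1734 / (2 * 0.2612) = 0.33193
theta = 19.39 deg


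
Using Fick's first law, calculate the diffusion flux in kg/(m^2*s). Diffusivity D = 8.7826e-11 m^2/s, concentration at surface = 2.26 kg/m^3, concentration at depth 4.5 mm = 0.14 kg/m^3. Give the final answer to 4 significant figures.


J = -D * (dC/dx) = D * (C1 - C2) / dx
J = 8.7826e-11 * (2.26 - 0.14) / 4.5e-03
J = 4.138e-08 kg/(m^2*s)


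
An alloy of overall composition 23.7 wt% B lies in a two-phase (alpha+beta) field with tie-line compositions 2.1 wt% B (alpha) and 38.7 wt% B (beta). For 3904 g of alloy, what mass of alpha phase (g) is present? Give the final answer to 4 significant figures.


f_alpha = (C_beta - C0) / (C_beta - C_alpha)
f_alpha = (38.7 - 23.7) / (38.7 - 2.1) = 0.409836
m_alpha = f_alpha * m_total = 0.409836 * 3904 = 1600 g


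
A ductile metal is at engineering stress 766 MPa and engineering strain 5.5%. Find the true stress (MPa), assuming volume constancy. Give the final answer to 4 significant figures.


sigma_true = sigma_eng * (1 + epsilon_eng)
sigma_true = 766 * (1 + 0.055)
sigma_true = 808.1 MPa


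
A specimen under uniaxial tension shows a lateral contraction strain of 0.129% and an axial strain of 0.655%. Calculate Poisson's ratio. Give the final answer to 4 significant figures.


nu = -epsilon_lat / epsilon_axial
Lateral strain is contraction (negative), so using magnitudes:
nu = 0.129 / 0.655
nu = 0.1969


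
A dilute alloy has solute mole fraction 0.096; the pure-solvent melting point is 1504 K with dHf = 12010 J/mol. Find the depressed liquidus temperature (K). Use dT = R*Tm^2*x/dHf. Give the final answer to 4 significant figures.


dT = R*Tm^2*x / dHf
dT = 8.314 * 1504^2 * 0.096 / 12010
dT = 150.326 K
T_new = 1504 - 150.326 = 1354 K


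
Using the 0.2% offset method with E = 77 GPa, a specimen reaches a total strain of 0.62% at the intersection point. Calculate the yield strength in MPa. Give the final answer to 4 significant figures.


Offset strain = 0.002
Elastic strain at yield = total_strain - offset = 6.2e-03 - 0.002 = 4.2e-03
sigma_y = E * elastic_strain = 77000 * 4.2e-03
sigma_y = 323.4 MPa


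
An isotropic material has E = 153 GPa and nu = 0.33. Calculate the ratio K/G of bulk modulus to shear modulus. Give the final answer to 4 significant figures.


G = E / (2*(1+nu))
G = 153 / (2*(1+0.33)) = 57.5188 GPa
K = E / (3*(1-2*nu))
K = 153 / (3*(1-2*0.33)) = 150 GPa
K/G = 150 / 57.5188 = 2.608


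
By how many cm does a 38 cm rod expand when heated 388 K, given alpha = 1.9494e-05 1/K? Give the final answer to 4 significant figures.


dL = L0 * alpha * dT
dL = 38 * 1.9494e-05 * 388
dL = 0.2874 cm


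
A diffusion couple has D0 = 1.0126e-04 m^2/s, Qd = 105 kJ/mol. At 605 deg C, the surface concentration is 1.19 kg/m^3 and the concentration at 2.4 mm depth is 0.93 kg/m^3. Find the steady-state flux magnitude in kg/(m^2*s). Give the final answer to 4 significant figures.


Step 1: D = D0 * exp(-Qd/(R*T))
T = 605 + 273.15 = 878.15 K
D = 1.0126e-04 * exp(-105e3 / (8.314 * 878.15)) = 5.74831e-11 m^2/s
Step 2: J = D * (C1 - C2) / dx
J = 5.74831e-11 * (1.19 - 0.93) / 2.4e-03
J = 6.227e-09 kg/(m^2*s)


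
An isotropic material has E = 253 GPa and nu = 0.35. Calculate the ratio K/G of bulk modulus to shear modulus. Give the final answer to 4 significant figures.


G = E / (2*(1+nu))
G = 253 / (2*(1+0.35)) = 93.7037 GPa
K = E / (3*(1-2*nu))
K = 253 / (3*(1-2*0.35)) = 281.111 GPa
K/G = 281.111 / 93.7037 = 3


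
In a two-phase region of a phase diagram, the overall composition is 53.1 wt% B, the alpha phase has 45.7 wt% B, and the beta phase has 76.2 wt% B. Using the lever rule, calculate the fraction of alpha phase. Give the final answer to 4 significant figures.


f_alpha = (C_beta - C0) / (C_beta - C_alpha)
f_alpha = (76.2 - 53.1) / (76.2 - 45.7)
f_alpha = 0.7574


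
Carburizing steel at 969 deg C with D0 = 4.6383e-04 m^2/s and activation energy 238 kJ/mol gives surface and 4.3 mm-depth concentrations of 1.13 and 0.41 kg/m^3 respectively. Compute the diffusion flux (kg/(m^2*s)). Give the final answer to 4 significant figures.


Step 1: D = D0 * exp(-Qd/(R*T))
T = 969 + 273.15 = 1242.15 K
D = 4.6383e-04 * exp(-238e3 / (8.314 * 1242.15)) = 4.54642e-14 m^2/s
Step 2: J = D * (C1 - C2) / dx
J = 4.54642e-14 * (1.13 - 0.41) / 4.3e-03
J = 7.613e-12 kg/(m^2*s)


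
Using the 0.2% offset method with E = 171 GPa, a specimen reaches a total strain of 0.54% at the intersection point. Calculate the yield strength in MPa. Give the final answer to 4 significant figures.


Offset strain = 0.002
Elastic strain at yield = total_strain - offset = 5.4e-03 - 0.002 = 3.4e-03
sigma_y = E * elastic_strain = 171000 * 3.4e-03
sigma_y = 581.4 MPa


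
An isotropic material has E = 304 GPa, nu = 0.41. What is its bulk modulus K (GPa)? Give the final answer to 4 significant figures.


K = E / (3*(1-2*nu))
K = 304 / (3*(1-2*0.41))
K = 563 GPa


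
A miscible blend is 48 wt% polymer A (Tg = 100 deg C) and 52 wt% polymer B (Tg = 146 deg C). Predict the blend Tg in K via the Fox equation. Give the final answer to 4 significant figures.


1/Tg = w1/Tg1 + w2/Tg2 (in Kelvin)
Tg1 = 373.15 K, Tg2 = 419.15 K
1/Tg = 0.48/373.15 + 0.52/419.15
Tg = 395.7 K


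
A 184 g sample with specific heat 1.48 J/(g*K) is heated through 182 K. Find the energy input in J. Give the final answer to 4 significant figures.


Q = m * cp * dT
Q = 184 * 1.48 * 182
Q = 49560 J


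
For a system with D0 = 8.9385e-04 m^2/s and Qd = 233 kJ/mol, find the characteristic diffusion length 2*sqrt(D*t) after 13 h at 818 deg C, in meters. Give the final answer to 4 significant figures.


Step 1: D = D0 * exp(-Qd/(R*T))
T = 1091.15 K
D = 8.9385e-04 * exp(-233e3 / (8.314 * 1091.15)) = 6.26436e-15 m^2/s
Step 2: L = 2*sqrt(D*t)
t = 13 h = 46800 s
L = 2*sqrt(6.26436e-15 * 46800) = 3.424e-05 m


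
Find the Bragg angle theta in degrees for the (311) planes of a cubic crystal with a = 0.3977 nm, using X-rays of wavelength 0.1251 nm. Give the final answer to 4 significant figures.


d = a / sqrt(h^2+k^2+l^2)
d = 0.3977 / sqrt(11) = 0.119911 nm
lambda = 2*d*sin(theta)  =>  sin(theta) = lambda / (2*d)
sin(theta) = 0.1251 / (2 * 0.119911) = 0.521637
theta = 31.44 deg


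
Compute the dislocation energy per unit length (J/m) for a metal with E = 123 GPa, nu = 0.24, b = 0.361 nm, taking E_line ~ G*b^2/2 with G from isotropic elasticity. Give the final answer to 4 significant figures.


Step 1: G = E / (2*(1+nu))
G = 123 / (2*(1+0.24)) = 49.5968 GPa = 4.95968e+10 Pa
Step 2: E_line = G*b^2/2
b = 0.361 nm = 3.61e-10 m
E_line = 0.5 * 4.95968e+10 * (3.61e-10)^2 = 3.232e-09 J/m


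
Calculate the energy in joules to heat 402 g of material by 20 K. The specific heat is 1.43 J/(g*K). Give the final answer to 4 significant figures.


Q = m * cp * dT
Q = 402 * 1.43 * 20
Q = 11500 J


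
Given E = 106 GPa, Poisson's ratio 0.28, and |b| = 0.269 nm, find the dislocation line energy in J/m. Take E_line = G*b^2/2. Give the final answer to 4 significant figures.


Step 1: G = E / (2*(1+nu))
G = 106 / (2*(1+0.28)) = 41.4063 GPa = 4.14063e+10 Pa
Step 2: E_line = G*b^2/2
b = 0.269 nm = 2.69e-10 m
E_line = 0.5 * 4.14063e+10 * (2.69e-10)^2 = 1.498e-09 J/m
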